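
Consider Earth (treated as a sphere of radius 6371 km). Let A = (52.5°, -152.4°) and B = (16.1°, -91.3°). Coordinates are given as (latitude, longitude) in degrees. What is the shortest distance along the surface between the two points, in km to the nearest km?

6652 km

With latitudes φ₁ = 52.500°, φ₂ = 16.100° and longitude difference Δλ = 61.100°:
cos c = sin φ₁ sin φ₂ + cos φ₁ cos φ₂ cos Δλ = (0.7934)(0.2773) + (0.6088)(0.9608)(0.4833) = 0.50267,
so c = arccos(0.50267) = 1.04411 rad.
Distance = R·c = 6371 × 1.0441 ≈ 6652 km.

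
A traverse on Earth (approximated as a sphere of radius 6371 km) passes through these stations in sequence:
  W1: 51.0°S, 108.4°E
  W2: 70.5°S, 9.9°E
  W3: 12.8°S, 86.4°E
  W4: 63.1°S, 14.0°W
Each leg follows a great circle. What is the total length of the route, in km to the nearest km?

22476 km

Leg W1→W2: central angle 0.7933 rad, distance 5053.9 km.
Leg W2→W3: central angle 1.2820 rad, distance 8167.4 km.
Leg W3→W4: central angle 1.4526 rad, distance 9254.4 km.
Total: 5053.9 + 8167.4 + 9254.4 ≈ 22476 km.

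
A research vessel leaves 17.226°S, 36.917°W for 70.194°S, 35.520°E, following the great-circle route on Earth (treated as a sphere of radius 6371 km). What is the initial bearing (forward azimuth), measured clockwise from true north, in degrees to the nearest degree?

160°

With φ₁ = -0.3007, φ₂ = -1.2251, Δλ = 1.2643 rad, the forward-azimuth formula gives
θ = atan2( sin Δλ cos φ₂ , cos φ₁ sin φ₂ − sin φ₁ cos φ₂ cos Δλ ) = atan2(0.3230, -0.8684) = 159.59°.
So the initial bearing is 160°.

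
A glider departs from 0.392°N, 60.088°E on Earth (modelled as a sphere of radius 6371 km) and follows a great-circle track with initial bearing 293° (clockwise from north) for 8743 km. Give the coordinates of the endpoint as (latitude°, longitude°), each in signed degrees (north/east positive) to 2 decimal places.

Angular distance δ = d/R = 8743/6371 = 1.37231 rad; initial bearing θ = 5.1138 rad.
sin φ₂ = sin φ₁ cos δ + cos φ₁ sin δ cos θ = (0.0068)(0.1972) + (1.0000)(0.9804)(0.3907) = 0.3844, so φ₂ = 22.61°.
Δλ = atan2(sin θ sin δ cos φ₁, cos δ − sin φ₁ sin φ₂) = atan2(-0.9024, 0.1946) = -77.834°.
λ₂ = 60.088° − 77.834° = -17.75°.

22.61°, -17.75°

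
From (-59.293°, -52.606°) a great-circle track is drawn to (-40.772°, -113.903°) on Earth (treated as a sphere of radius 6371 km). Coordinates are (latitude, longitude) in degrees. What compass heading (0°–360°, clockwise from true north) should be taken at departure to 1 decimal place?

268.2°

Δλ = -61.297° = -1.0698 rad.
y = sin Δλ · cos φ₂ = (-0.8771)(0.7573) = -0.6643
x = cos φ₁ sin φ₂ − sin φ₁ cos φ₂ cos Δλ = (0.5106)(-0.6531) − (-0.8598)(0.7573)(0.4803) = -0.0208
θ = atan2(y, x) = -91.79°; adding 360° gives 268.2°.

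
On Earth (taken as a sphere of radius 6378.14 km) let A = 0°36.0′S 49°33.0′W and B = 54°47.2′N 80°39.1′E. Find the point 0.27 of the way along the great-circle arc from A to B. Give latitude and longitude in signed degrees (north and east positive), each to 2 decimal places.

25.79°, -34.05°

The central angle between A and B is δ = 1.9614 rad.
With f = 0.27, the slerp weights are sin((1−f)δ)/sin δ = 1.0710 and sin(fδ)/sin δ = 0.5463.
Weighted sum of the unit vectors: (1.0710)·(0.6487,-0.7609,-0.0105) + (0.5463)·(0.0937,0.5690,0.8170) = (0.7460, -0.5041, 0.4351).
Converting back: φ = atan2(z, √(x²+y²)) = 25.79°, λ = atan2(y, x) = -34.05°.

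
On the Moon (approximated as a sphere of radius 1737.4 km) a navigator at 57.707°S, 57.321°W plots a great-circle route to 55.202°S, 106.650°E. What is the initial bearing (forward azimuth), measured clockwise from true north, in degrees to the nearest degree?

With φ₁ = -1.0072, φ₂ = -0.9635, Δλ = 2.8618 rad, the forward-azimuth formula gives
θ = atan2( sin Δλ cos φ₂ , cos φ₁ sin φ₂ − sin φ₁ cos φ₂ cos Δλ ) = atan2(0.1576, -0.9024) = 170.09°.
So the initial bearing is 170°.

170°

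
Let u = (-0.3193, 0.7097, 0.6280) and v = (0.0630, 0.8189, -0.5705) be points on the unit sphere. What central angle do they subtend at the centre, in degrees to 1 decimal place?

u·v = 0.2028; |u| = 1.0000, |v| = 1.0000.
cos θ = (u·v)/(|u||v|) = 0.2028, so θ = 78.3°.

78.3°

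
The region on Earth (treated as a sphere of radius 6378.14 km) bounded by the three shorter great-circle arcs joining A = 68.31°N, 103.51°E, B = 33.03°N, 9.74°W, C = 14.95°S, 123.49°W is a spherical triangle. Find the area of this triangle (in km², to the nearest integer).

85478428 km²

Side lengths (central angles): a = 2.0565, b = 2.0751, c = 1.1765 rad; semiperimeter s = 2.6541.
By l'Huilier's theorem, tan(E/4) = √[tan(s/2) tan((s−a)/2) tan((s−b)/2) tan((s−c)/2)], giving spherical excess E = 2.1012 rad.
Area = E·R² = 2.1012 × (6378.14)² ≈ 85478428 km².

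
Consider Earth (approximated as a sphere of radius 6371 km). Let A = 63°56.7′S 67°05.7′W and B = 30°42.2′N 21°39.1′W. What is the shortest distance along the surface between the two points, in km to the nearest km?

In radians: φ₁ = -1.1161, φ₂ = 0.5359, Δλ = 45.443° = 0.7931 rad.
cos c = sin φ₁ sin φ₂ + cos φ₁ cos φ₂ cos Δλ = (-0.8984)(0.5106) + (0.4392)(0.8598)(0.7016) = -0.19373,
so c = arccos(-0.19373) = 1.76576 rad.
Distance = R·c = 6371 × 1.7658 ≈ 11250 km.

11250 km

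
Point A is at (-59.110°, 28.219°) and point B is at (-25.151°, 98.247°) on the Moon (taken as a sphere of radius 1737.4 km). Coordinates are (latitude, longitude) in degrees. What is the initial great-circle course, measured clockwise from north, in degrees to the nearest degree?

87°

With φ₁ = -1.0317, φ₂ = -0.4390, Δλ = 1.2222 rad, the forward-azimuth formula gives
θ = atan2( sin Δλ cos φ₂ , cos φ₁ sin φ₂ − sin φ₁ cos φ₂ cos Δλ ) = atan2(0.8508, 0.0471) = 86.83°.
So the initial bearing is 87°.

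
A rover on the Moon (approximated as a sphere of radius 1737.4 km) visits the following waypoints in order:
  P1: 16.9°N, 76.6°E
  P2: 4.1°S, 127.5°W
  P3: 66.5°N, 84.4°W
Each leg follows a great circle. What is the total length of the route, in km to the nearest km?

6978 km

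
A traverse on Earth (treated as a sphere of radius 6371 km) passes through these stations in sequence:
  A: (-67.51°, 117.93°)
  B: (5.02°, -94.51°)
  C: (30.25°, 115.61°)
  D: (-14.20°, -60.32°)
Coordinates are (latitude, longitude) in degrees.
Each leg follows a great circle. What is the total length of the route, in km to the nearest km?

45778 km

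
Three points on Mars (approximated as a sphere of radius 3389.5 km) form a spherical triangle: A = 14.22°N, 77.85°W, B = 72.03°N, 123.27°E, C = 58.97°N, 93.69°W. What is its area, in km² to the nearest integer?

Side lengths (central angles): a = 0.8120, b = 0.8076, c = 1.6161 rad; semiperimeter s = 1.6179.
By l'Huilier's theorem, tan(E/4) = √[tan(s/2) tan((s−a)/2) tan((s−b)/2) tan((s−c)/2)], giving spherical excess E = 0.0522 rad.
Area = E·R² = 0.0522 × (3389.5)² ≈ 599311 km².

599311 km²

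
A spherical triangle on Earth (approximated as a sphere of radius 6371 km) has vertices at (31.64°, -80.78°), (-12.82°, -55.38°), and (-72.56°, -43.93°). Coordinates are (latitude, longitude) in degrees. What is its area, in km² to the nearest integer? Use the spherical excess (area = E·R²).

12087769 km²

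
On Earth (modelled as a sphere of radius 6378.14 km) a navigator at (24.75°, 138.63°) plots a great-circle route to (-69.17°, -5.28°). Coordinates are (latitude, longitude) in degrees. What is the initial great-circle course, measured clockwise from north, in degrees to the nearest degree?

Δλ = -143.910° = -2.5117 rad.
y = sin Δλ · cos φ₂ = (-0.5891)(0.3556) = -0.2095
x = cos φ₁ sin φ₂ − sin φ₁ cos φ₂ cos Δλ = (0.9081)(-0.9346) − (0.4187)(0.3556)(-0.8081) = -0.7285
θ = atan2(y, x) = -163.96°; adding 360° gives 196°.

196°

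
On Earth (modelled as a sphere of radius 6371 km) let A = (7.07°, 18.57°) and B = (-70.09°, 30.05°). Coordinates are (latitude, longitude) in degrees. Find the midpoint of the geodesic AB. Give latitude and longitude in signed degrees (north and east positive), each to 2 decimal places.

-31.61°, 21.50°

Central angle δ = 1.3536 rad. Interpolating on the sphere with fraction f = 0.5:
P = [sin((1−f)δ)·A + sin(fδ)·B] / sin δ = 0.6414·A + 0.6414·B in Cartesian coordinates,
giving P = (0.7924, 0.3121, -0.5241), i.e. latitude -31.61°, longitude 21.50°.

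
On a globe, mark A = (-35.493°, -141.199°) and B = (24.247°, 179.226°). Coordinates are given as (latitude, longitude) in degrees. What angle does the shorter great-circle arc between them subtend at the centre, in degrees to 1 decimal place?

70.5°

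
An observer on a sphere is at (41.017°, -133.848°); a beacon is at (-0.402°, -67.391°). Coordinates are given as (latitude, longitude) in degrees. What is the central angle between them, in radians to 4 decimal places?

1.2695 rad

Let φ₁ = 0.7159 rad, φ₂ = -0.0070 rad, and Δλ = 1.1599 rad.
cos c = sin φ₁ sin φ₂ + cos φ₁ cos φ₂ cos Δλ = (0.6563)(-0.0070) + (0.7545)(1.0000)(0.3994) = 0.29677,
so c = arccos(0.29677) = 1.26949 rad.
So the angular separation is 1.2695 rad.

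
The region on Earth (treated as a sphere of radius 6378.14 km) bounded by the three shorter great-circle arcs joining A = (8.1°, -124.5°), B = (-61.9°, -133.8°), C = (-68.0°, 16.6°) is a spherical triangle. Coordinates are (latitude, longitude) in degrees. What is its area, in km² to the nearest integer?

Side lengths (central angles): a = 0.8440, b = 2.0034, c = 1.2282 rad; semiperimeter s = 2.0378.
By l'Huilier's theorem, tan(E/4) = √[tan(s/2) tan((s−a)/2) tan((s−b)/2) tan((s−c)/2)], giving spherical excess E = 0.3599 rad.
Area = E·R² = 0.3599 × (6378.14)² ≈ 14639028 km².

14639028 km²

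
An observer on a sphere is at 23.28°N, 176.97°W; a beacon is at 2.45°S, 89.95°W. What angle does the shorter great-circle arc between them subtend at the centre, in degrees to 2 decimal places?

88.23°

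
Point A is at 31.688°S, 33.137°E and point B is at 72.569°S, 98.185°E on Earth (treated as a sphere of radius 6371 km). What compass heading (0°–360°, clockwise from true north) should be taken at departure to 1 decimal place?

160.0°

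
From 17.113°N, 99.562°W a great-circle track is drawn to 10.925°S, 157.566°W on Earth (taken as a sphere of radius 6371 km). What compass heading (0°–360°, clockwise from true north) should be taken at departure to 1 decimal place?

248.1°

With φ₁ = 0.2987, φ₂ = -0.1907, Δλ = -1.0124 rad, the forward-azimuth formula gives
θ = atan2( sin Δλ cos φ₂ , cos φ₁ sin φ₂ − sin φ₁ cos φ₂ cos Δλ ) = atan2(-0.8327, -0.3342) = -111.87°.
Adding 360° brings this into [0°, 360°): 248.1°.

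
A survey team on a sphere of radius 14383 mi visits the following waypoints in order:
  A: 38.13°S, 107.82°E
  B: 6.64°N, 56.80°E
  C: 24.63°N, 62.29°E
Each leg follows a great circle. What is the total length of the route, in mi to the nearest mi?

Leg A→B: central angle 1.1372 rad, distance 16356.9 mi.
Leg B→C: central angle 0.3271 rad, distance 4705.1 mi.
Total: 16356.9 + 4705.1 ≈ 21062 mi.

21062 mi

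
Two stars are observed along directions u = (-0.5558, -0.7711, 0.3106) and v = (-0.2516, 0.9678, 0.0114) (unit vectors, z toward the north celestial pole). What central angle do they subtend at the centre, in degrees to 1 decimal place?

u·v = -0.6029; |u| = 1.0000, |v| = 1.0000.
cos θ = (u·v)/(|u||v|) = -0.6029, so θ = 127.1°.

127.1°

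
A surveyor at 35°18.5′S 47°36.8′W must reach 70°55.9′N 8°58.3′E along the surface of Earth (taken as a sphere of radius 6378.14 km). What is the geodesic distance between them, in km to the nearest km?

12640 km

In radians: φ₁ = -0.6162, φ₂ = 1.2380, Δλ = 56.585° = 0.9876 rad.
cos c = sin φ₁ sin φ₂ + cos φ₁ cos φ₂ cos Δλ = (-0.5780)(0.9451) + (0.8161)(0.3267)(0.5507) = -0.39945,
so c = arccos(-0.39945) = 1.98171 rad.
Distance = R·c = 6378.14 × 1.9817 ≈ 12640 km.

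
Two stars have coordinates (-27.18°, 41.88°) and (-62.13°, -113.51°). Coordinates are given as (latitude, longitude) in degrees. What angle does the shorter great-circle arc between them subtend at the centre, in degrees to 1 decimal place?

In radians: φ₁ = -0.4744, φ₂ = -1.0844, Δλ = -155.390° = -2.7121 rad.
Haversine: a = sin²(Δφ/2) + cos φ₁ cos φ₂ sin²(Δλ/2) = 0.0902 + (0.8896)(0.4675)(0.9546) = 0.48713.
Central angle c = 2·arcsin(√a) = 1.54506 rad.
So the angular separation is 88.5°.

88.5°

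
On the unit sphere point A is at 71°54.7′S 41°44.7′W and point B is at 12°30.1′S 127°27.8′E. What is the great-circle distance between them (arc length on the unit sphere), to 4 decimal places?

In radians: φ₁ = -1.2551, φ₂ = -0.2182, Δλ = 169.208° = 2.9532 rad.
cos c = sin φ₁ sin φ₂ + cos φ₁ cos φ₂ cos Δλ = (-0.9506)(-0.2165) + (0.3105)(0.9763)(-0.9823) = -0.09199,
so c = arccos(-0.09199) = 1.66292 rad.
On the unit sphere the arc length equals the central angle: 1.6629.

1.6629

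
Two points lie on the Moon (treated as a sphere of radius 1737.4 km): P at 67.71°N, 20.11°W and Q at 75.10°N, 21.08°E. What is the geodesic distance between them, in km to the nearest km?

With latitudes φ₁ = 67.710°, φ₂ = 75.100° and longitude difference Δλ = 41.190°:
Haversine: a = sin²(Δφ/2) + cos φ₁ cos φ₂ sin²(Δλ/2) = 0.0042 + (0.3793)(0.2571)(0.1237) = 0.01622.
Central angle c = 2·arcsin(√a) = 0.25542 rad.
Distance = R·c = 1737.4 × 0.2554 ≈ 444 km.

444 km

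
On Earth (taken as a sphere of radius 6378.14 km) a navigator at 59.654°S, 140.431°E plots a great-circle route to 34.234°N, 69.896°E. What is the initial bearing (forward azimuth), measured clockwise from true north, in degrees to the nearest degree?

With φ₁ = -1.0412, φ₂ = 0.5975, Δλ = -1.2311 rad, the forward-azimuth formula gives
θ = atan2( sin Δλ cos φ₂ , cos φ₁ sin φ₂ − sin φ₁ cos φ₂ cos Δλ ) = atan2(-0.7795, 0.5220) = -56.19°.
Adding 360° brings this into [0°, 360°): 304°.

304°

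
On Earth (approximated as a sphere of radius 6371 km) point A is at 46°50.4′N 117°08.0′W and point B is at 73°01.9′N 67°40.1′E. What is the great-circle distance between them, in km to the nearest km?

6681 km

In radians: φ₁ = 0.8175, φ₂ = 1.2746, Δλ = -175.198° = -3.0578 rad.
cos c = sin φ₁ sin φ₂ + cos φ₁ cos φ₂ cos Δλ = (0.7294)(0.9565) + (0.6840)(0.2918)(-0.9965) = 0.49876,
so c = arccos(0.49876) = 1.04863 rad.
Distance = R·c = 6371 × 1.0486 ≈ 6681 km.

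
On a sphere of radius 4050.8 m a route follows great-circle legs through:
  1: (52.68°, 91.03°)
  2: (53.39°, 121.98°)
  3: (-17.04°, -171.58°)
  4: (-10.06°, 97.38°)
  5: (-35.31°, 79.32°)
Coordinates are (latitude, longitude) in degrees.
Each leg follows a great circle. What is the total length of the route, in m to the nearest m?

16054 m

Leg 1→2: central angle 0.3225 rad, distance 1306.4 m.
Leg 2→3: central angle 1.5781 rad, distance 6392.6 m.
Leg 3→4: central angle 1.5367 rad, distance 6224.8 m.
Leg 4→5: central angle 0.5259 rad, distance 2130.3 m.
Total: 1306.4 + 6392.6 + 6224.8 + 2130.3 ≈ 16054 m.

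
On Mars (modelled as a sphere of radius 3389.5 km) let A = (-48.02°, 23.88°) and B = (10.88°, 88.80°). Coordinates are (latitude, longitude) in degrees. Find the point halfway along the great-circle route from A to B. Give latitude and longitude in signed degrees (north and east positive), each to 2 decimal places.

-21.57°, 63.22°

Central angle δ = 1.4322 rad. Interpolating on the sphere with fraction f = 0.5:
P = [sin((1−f)δ)·A + sin(fδ)·B] / sin δ = 0.6628·A + 0.6628·B in Cartesian coordinates,
giving P = (0.4190, 0.8302, -0.3676), i.e. latitude -21.57°, longitude 63.22°.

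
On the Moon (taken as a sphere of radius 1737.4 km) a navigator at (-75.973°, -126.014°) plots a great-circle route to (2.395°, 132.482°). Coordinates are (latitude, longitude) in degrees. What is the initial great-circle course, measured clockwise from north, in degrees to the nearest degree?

259°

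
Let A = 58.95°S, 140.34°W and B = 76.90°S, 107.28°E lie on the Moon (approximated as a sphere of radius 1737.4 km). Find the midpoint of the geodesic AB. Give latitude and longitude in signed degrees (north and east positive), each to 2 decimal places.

-75.37°, -166.35°

Central angle δ = 0.6601 rad. Interpolating on the sphere with fraction f = 0.5:
P = [sin((1−f)δ)·A + sin(fδ)·B] / sin δ = 0.5285·A + 0.5285·B in Cartesian coordinates,
giving P = (-0.2454, -0.0596, -0.9676), i.e. latitude -75.37°, longitude -166.35°.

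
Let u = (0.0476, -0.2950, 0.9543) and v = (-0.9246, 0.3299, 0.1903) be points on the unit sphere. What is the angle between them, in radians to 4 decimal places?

u·v = 0.0403; |u| = 1.0000, |v| = 1.0000.
cos θ = (u·v)/(|u||v|) = 0.0403, so θ = 1.5305 rad.

1.5305 rad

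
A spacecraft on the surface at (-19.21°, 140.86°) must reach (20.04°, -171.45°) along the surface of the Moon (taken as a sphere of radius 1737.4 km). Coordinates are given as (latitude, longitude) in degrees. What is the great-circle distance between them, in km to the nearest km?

1850 km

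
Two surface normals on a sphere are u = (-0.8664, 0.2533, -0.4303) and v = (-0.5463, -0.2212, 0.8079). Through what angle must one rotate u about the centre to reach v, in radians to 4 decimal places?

1.5011 rad

u·v = 0.0696; |u| = 1.0000, |v| = 1.0000.
cos θ = (u·v)/(|u||v|) = 0.0696, so θ = 1.5011 rad.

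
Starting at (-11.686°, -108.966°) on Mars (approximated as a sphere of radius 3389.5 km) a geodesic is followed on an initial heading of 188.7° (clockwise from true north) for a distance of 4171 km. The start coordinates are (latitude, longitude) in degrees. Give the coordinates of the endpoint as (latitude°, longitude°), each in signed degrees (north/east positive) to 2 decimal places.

Angular distance δ = d/R = 4171/3389.5 = 1.23056 rad; initial bearing θ = 3.2934 rad.
sin φ₂ = sin φ₁ cos δ + cos φ₁ sin δ cos θ = (-0.2025)(0.3337) + (0.9793)(0.9427)(-0.9885) = -0.9801, so φ₂ = -78.55°.
Δλ = atan2(sin θ sin δ cos φ₁, cos δ − sin φ₁ sin φ₂) = atan2(-0.1396, 0.1352) = -45.927°.
λ₂ = -108.966° − 45.927° = -154.89°.

-78.55°, -154.89°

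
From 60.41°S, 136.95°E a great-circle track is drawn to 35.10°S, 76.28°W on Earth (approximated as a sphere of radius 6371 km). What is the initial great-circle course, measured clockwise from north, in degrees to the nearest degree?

Δλ = 146.770° = 2.5616 rad.
y = sin Δλ · cos φ₂ = (0.5480)(0.8181) = 0.4483
x = cos φ₁ sin φ₂ − sin φ₁ cos φ₂ cos Δλ = (0.4938)(-0.5750) − (-0.8696)(0.8181)(-0.8365) = -0.8790
θ = atan2(y, x) = 152.98°, so the bearing is 153°.

153°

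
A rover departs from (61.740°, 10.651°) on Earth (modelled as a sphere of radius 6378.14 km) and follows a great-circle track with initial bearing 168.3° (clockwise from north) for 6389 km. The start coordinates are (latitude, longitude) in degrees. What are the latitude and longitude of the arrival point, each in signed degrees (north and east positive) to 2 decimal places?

Angular distance δ = d/R = 6389/6378.14 = 1.00170 rad; initial bearing θ = 2.9374 rad.
sin φ₂ = sin φ₁ cos δ + cos φ₁ sin δ cos θ = (0.8808)(0.5389) + (0.4735)(0.8424)(-0.9792) = 0.0841, so φ₂ = 4.82°.
Δλ = atan2(sin θ sin δ cos φ₁, cos δ − sin φ₁ sin φ₂) = atan2(0.0809, 0.4648) = 9.871°.
λ₂ = 10.651° + 9.871° = 20.52°.

4.82°, 20.52°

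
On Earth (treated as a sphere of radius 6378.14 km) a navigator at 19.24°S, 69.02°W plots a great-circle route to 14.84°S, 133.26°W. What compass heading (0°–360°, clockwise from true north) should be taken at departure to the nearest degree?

Δλ = -64.240° = -1.1212 rad.
y = sin Δλ · cos φ₂ = (-0.9006)(0.9666) = -0.8706
x = cos φ₁ sin φ₂ − sin φ₁ cos φ₂ cos Δλ = (0.9441)(-0.2561) − (-0.3295)(0.9666)(0.4346) = -0.1034
θ = atan2(y, x) = -96.77°; adding 360° gives 263°.

263°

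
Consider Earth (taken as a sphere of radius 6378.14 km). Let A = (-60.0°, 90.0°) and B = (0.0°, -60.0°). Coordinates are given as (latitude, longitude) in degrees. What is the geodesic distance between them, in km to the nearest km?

Let φ₁ = -1.0472 rad, φ₂ = 0.0000 rad, and Δλ = -2.6180 rad.
cos c = sin φ₁ sin φ₂ + cos φ₁ cos φ₂ cos Δλ = (-0.8660)(0.0000) + (0.5000)(1.0000)(-0.8660) = -0.43301,
so c = arccos(-0.43301) = 2.01863 rad.
Distance = R·c = 6378.14 × 2.0186 ≈ 12875 km.

12875 km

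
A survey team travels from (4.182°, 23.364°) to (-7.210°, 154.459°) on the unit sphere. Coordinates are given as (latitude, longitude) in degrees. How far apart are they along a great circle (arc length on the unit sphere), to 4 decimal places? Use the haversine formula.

2.2910

With latitudes φ₁ = 4.182°, φ₂ = -7.210° and longitude difference Δλ = 131.095°:
Haversine: a = sin²(Δφ/2) + cos φ₁ cos φ₂ sin²(Δλ/2) = 0.0099 + (0.9973)(0.9921)(0.8287) = 0.82976.
Central angle c = 2·arcsin(√a) = 2.29099 rad.
On the unit sphere the arc length equals the central angle: 2.2910.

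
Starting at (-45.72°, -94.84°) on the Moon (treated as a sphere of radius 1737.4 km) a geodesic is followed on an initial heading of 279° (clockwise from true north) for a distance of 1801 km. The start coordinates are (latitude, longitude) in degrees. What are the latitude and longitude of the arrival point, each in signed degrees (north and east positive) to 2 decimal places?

Angular distance δ = d/R = 1801/1737.4 = 1.03661 rad; initial bearing θ = 4.8695 rad.
sin φ₂ = sin φ₁ cos δ + cos φ₁ sin δ cos θ = (-0.7159)(0.5091) + (0.6982)(0.8607)(0.1564) = -0.2705, so φ₂ = -15.69°.
Δλ = atan2(sin θ sin δ cos φ₁, cos δ − sin φ₁ sin φ₂) = atan2(-0.5935, 0.3155) = -62.007°.
λ₂ = -94.840° − 62.007° = -156.85°.

-15.69°, -156.85°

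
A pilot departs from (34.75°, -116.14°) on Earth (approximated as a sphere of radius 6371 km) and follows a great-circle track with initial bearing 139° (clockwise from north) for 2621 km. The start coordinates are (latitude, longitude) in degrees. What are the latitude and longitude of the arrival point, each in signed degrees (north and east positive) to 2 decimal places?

Angular distance δ = d/R = 2621/6371 = 0.41140 rad; initial bearing θ = 2.4260 rad.
sin φ₂ = sin φ₁ cos δ + cos φ₁ sin δ cos θ = (0.5700)(0.9166) + (0.8216)(0.3999)(-0.7547) = 0.2745, so φ₂ = 15.93°.
Δλ = atan2(sin θ sin δ cos φ₁, cos δ − sin φ₁ sin φ₂) = atan2(0.2156, 0.7601) = 15.833°.
λ₂ = -116.140° + 15.833° = -100.31°.

15.93°, -100.31°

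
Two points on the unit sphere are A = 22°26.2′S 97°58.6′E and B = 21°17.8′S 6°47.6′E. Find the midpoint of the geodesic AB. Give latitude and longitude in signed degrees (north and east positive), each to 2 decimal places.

Central angle δ = 1.4497 rad. Interpolating on the sphere with fraction f = 0.5:
P = [sin((1−f)δ)·A + sin(fδ)·B] / sin δ = 0.6679·A + 0.6679·B in Cartesian coordinates,
giving P = (0.5323, 0.6850, -0.4975), i.e. latitude -29.83°, longitude 52.15°.

-29.83°, 52.15°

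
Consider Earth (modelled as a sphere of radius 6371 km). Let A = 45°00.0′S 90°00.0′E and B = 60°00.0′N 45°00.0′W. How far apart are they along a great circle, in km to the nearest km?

16633 km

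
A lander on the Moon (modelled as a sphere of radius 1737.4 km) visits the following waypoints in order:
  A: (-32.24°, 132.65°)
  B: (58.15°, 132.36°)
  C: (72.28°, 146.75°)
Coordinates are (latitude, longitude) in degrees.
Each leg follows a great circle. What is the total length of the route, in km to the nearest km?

3204 km

Leg A→B: central angle 1.5776 rad, distance 2740.9 km.
Leg B→C: central angle 0.2665 rad, distance 463.0 km.
Total: 2740.9 + 463.0 ≈ 3204 km.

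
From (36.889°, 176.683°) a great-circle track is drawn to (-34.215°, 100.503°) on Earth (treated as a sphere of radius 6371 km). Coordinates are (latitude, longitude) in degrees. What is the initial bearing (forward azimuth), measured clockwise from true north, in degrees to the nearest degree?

235°

With φ₁ = 0.6438, φ₂ = -0.5972, Δλ = -1.3296 rad, the forward-azimuth formula gives
θ = atan2( sin Δλ cos φ₂ , cos φ₁ sin φ₂ − sin φ₁ cos φ₂ cos Δλ ) = atan2(-0.8030, -0.5683) = -125.29°.
Adding 360° brings this into [0°, 360°): 235°.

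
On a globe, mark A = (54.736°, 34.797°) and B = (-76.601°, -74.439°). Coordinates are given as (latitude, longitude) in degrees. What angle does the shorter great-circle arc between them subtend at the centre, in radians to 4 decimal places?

In radians: φ₁ = 0.9553, φ₂ = -1.3369, Δλ = -109.236° = -1.9065 rad.
cos c = sin φ₁ sin φ₂ + cos φ₁ cos φ₂ cos Δλ = (0.8165)(-0.9728) + (0.5773)(0.2317)(-0.3295) = -0.83835,
so c = arccos(-0.83835) = 2.56505 rad.
So the angular separation is 2.5651 rad.

2.5651 rad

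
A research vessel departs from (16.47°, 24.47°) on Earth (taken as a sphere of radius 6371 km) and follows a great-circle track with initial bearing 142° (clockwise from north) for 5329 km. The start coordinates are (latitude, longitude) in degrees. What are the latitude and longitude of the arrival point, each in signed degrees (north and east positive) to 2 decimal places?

-21.77°, 53.95°

Angular distance δ = d/R = 5329/6371 = 0.83645 rad; initial bearing θ = 2.4784 rad.
sin φ₂ = sin φ₁ cos δ + cos φ₁ sin δ cos θ = (0.2835)(0.6701) + (0.9590)(0.7423)(-0.7880) = -0.3709, so φ₂ = -21.77°.
Δλ = atan2(sin θ sin δ cos φ₁, cos δ − sin φ₁ sin φ₂) = atan2(0.4382, 0.7753) = 29.478°.
λ₂ = 24.470° + 29.478° = 53.95°.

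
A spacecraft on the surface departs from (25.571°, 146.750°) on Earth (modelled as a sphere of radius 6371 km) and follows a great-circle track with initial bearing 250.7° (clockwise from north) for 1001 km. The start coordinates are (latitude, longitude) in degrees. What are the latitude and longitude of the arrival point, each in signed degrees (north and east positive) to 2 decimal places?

Angular distance δ = d/R = 1001/6371 = 0.15712 rad; initial bearing θ = 4.3755 rad.
sin φ₂ = sin φ₁ cos δ + cos φ₁ sin δ cos θ = (0.4316)(0.9877) + (0.9021)(0.1565)(-0.3305) = 0.3797, so φ₂ = 22.31°.
Δλ = atan2(sin θ sin δ cos φ₁, cos δ − sin φ₁ sin φ₂) = atan2(-0.1332, 0.8238) = -9.185°.
λ₂ = 146.750° − 9.185° = 137.56°.

22.31°, 137.56°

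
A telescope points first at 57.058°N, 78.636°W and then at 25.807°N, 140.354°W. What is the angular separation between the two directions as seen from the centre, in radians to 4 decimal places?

0.9307 rad

Let φ₁ = 0.9958 rad, φ₂ = 0.4504 rad, and Δλ = -1.0772 rad.
cos c = sin φ₁ sin φ₂ + cos φ₁ cos φ₂ cos Δλ = (0.8392)(0.4353) + (0.5438)(0.9003)(0.4738) = 0.59730,
so c = arccos(0.59730) = 0.93066 rad.
So the angular separation is 0.9307 rad.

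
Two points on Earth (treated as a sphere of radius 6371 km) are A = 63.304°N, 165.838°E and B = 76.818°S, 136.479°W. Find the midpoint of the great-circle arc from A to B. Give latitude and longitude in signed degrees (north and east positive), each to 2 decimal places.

-7.58°, -175.52°

Central angle δ = 2.5237 rad. Interpolating on the sphere with fraction f = 0.5:
P = [sin((1−f)δ)·A + sin(fδ)·B] / sin δ = 1.6444·A + 1.6444·B in Cartesian coordinates,
giving P = (-0.9882, -0.0775, -0.1320), i.e. latitude -7.58°, longitude -175.52°.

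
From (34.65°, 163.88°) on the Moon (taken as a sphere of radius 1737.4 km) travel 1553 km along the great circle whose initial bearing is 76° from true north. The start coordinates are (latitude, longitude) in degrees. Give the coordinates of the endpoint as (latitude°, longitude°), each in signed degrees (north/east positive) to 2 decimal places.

30.75°, -134.47°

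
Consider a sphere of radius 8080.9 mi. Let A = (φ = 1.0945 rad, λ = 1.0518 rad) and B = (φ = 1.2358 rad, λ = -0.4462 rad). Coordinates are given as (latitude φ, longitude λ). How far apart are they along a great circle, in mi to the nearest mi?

4479 mi

In radians: φ₁ = 1.0945, φ₂ = 1.2358, Δλ = -85.829° = -1.4980 rad.
cos c = sin φ₁ sin φ₂ + cos φ₁ cos φ₂ cos Δλ = (0.8887)(0.9444) + (0.4585)(0.3288)(0.0727) = 0.85026,
so c = arccos(0.85026) = 0.55432 rad.
Distance = R·c = 8080.9 × 0.5543 ≈ 4479 mi.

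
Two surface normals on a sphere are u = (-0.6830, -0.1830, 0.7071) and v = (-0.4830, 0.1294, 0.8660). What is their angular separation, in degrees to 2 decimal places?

23.28°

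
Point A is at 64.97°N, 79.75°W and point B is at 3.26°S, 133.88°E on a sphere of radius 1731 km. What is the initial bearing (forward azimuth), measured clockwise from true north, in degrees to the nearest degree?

323°

Δλ = -146.370° = -2.5546 rad.
y = sin Δλ · cos φ₂ = (-0.5538)(0.9984) = -0.5529
x = cos φ₁ sin φ₂ − sin φ₁ cos φ₂ cos Δλ = (0.4231)(-0.0569) − (0.9061)(0.9984)(-0.8326) = 0.7292
θ = atan2(y, x) = -37.17°; adding 360° gives 323°.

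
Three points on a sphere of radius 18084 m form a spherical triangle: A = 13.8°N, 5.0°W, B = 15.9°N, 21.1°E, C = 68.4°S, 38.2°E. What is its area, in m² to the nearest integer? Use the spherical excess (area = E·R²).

Side lengths (central angles): a = 1.4870, b = 1.5320, c = 0.4416 rad; semiperimeter s = 1.7303.
By l'Huilier's theorem, tan(E/4) = √[tan(s/2) tan((s−a)/2) tan((s−b)/2) tan((s−c)/2)], giving spherical excess E = 0.4127 rad.
Area = E·R² = 0.4127 × (18084)² ≈ 134974877 m².

134974877 m²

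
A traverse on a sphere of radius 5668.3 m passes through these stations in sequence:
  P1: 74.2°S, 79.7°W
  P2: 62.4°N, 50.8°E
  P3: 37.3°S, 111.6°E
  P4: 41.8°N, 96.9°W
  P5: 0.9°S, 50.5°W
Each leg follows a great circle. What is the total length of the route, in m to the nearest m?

48233 m

Leg P1→P2: central angle 2.7781 rad, distance 15746.9 m.
Leg P2→P3: central angle 1.9361 rad, distance 10974.4 m.
Leg P3→P4: central angle 2.7520 rad, distance 15599.0 m.
Leg P4→P5: central angle 1.0431 rad, distance 5912.5 m.
Total: 15746.9 + 10974.4 + 15599.0 + 5912.5 ≈ 48233 m.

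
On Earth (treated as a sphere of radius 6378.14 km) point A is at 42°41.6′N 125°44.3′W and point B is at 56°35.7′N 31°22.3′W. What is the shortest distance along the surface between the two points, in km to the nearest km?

In radians: φ₁ = 0.7451, φ₂ = 0.9878, Δλ = 94.367° = 1.6470 rad.
cos c = sin φ₁ sin φ₂ + cos φ₁ cos φ₂ cos Δλ = (0.6781)(0.8348) + (0.7350)(0.5506)(-0.0761) = 0.53525,
so c = arccos(0.53525) = 1.00600 rad.
Distance = R·c = 6378.14 × 1.0060 ≈ 6416 km.

6416 km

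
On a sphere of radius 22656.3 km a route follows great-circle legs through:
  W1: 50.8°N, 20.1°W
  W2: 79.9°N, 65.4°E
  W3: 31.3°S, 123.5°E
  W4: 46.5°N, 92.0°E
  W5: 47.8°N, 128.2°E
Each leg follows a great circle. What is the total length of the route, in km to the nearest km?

Leg W1→W2: central angle 0.6894 rad, distance 15619.1 km.
Leg W2→W3: central angle 2.0178 rad, distance 45716.4 km.
Leg W3→W4: central angle 1.4458 rad, distance 32756.9 km.
Leg W4→W5: central angle 0.4263 rad, distance 9659.3 km.
Total: 15619.1 + 45716.4 + 32756.9 + 9659.3 ≈ 103752 km.

103752 km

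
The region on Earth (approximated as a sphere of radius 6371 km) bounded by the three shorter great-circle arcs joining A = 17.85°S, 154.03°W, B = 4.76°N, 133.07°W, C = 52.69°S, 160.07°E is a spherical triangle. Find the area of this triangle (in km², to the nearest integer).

Side lengths (central angles): a = 1.3986, b = 0.8694, c = 0.5348 rad; semiperimeter s = 1.4014.
By l'Huilier's theorem, tan(E/4) = √[tan(s/2) tan((s−a)/2) tan((s−b)/2) tan((s−c)/2)], giving spherical excess E = 0.0487 rad.
Area = E·R² = 0.0487 × (6371)² ≈ 1978179 km².

1978179 km²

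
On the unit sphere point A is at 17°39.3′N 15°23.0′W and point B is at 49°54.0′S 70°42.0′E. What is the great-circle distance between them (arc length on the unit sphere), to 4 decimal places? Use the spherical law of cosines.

1.7620

In radians: φ₁ = 0.3081, φ₂ = -0.8709, Δλ = 86.083° = 1.5024 rad.
cos c = sin φ₁ sin φ₂ + cos φ₁ cos φ₂ cos Δλ = (0.3033)(-0.7649) + (0.9529)(0.6441)(0.0683) = -0.19006,
so c = arccos(-0.19006) = 1.76202 rad.
On the unit sphere the arc length equals the central angle: 1.7620.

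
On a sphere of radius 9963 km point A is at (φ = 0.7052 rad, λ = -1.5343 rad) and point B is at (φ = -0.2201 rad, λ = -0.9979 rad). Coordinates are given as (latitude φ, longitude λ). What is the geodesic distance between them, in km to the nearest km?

With latitudes φ₁ = 40.405°, φ₂ = -12.611° and longitude difference Δλ = 30.733°:
cos c = sin φ₁ sin φ₂ + cos φ₁ cos φ₂ cos Δλ = (0.6482)(-0.2183) + (0.7615)(0.9759)(0.8596) = 0.49723,
so c = arccos(0.49723) = 1.05040 rad.
Distance = R·c = 9963 × 1.0504 ≈ 10465 km.

10465 km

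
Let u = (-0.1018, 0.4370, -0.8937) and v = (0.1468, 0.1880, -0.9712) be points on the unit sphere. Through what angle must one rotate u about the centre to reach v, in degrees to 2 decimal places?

u·v = 0.9352; |u| = 1.0000, |v| = 1.0001.
cos θ = (u·v)/(|u||v|) = 0.9351, so θ = 20.76°.

20.76°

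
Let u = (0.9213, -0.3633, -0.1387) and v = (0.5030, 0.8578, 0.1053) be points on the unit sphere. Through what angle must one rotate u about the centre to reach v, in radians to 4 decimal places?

u·v = 0.1372; |u| = 1.0000, |v| = 1.0000.
cos θ = (u·v)/(|u||v|) = 0.1372, so θ = 1.4332 rad.

1.4332 rad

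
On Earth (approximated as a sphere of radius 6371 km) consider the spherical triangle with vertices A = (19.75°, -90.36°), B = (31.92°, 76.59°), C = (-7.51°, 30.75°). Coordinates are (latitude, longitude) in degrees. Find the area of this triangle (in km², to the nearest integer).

83524855 km²

Side lengths (central angles): a = 1.0273, b = 2.1250, c = 2.2137 rad; semiperimeter s = 2.6830.
By l'Huilier's theorem, tan(E/4) = √[tan(s/2) tan((s−a)/2) tan((s−b)/2) tan((s−c)/2)], giving spherical excess E = 2.0578 rad.
Area = E·R² = 2.0578 × (6371)² ≈ 83524855 km².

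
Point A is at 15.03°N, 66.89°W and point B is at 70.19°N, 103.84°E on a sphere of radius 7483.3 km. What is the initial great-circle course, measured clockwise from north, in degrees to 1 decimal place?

With φ₁ = 0.2623, φ₂ = 1.2250, Δλ = 2.9798 rad, the forward-azimuth formula gives
θ = atan2( sin Δλ cos φ₂ , cos φ₁ sin φ₂ − sin φ₁ cos φ₂ cos Δλ ) = atan2(0.0546, 0.9954) = 3.14°.
So the initial bearing is 3.1°.

3.1°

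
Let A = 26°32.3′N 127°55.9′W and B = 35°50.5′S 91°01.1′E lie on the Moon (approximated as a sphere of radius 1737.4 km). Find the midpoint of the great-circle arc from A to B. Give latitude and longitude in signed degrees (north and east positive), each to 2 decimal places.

The central angle between A and B is δ = 2.5421 rad.
With f = 0.5, the slerp weights are sin((1−f)δ)/sin δ = 1.6933 and sin(fδ)/sin δ = 1.6933.
Weighted sum of the unit vectors: (1.6933)·(-0.5500,-0.7056,0.4468) + (1.6933)·(-0.0144,0.8105,-0.5855) = (-0.9556, 0.1776, -0.2350).
Converting back: φ = atan2(z, √(x²+y²)) = -13.59°, λ = atan2(y, x) = 169.47°.

-13.59°, 169.47°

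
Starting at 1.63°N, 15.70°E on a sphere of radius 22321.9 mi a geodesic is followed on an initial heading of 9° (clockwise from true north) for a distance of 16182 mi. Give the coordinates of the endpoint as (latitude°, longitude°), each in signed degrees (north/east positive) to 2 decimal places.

42.53°, 23.79°

Angular distance δ = d/R = 16182/22321.9 = 0.72494 rad; initial bearing θ = 0.1571 rad.
sin φ₂ = sin φ₁ cos δ + cos φ₁ sin δ cos θ = (0.0284)(0.7485) + (0.9996)(0.6631)(0.9877) = 0.6760, so φ₂ = 42.53°.
Δλ = atan2(sin θ sin δ cos φ₁, cos δ − sin φ₁ sin φ₂) = atan2(0.1037, 0.7293) = 8.092°.
λ₂ = 15.700° + 8.092° = 23.79°.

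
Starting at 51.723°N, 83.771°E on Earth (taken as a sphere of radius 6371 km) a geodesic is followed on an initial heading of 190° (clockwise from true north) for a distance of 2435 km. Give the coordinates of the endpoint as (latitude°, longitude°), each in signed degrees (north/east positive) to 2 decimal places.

Angular distance δ = d/R = 2435/6371 = 0.38220 rad; initial bearing θ = 3.3161 rad.
sin φ₂ = sin φ₁ cos δ + cos φ₁ sin δ cos θ = (0.7850)(0.9278) + (0.6195)(0.3730)(-0.9848) = 0.5009, so φ₂ = 30.06°.
Δλ = atan2(sin θ sin δ cos φ₁, cos δ − sin φ₁ sin φ₂) = atan2(-0.0401, 0.5347) = -4.291°.
λ₂ = 83.771° − 4.291° = 79.48°.

30.06°, 79.48°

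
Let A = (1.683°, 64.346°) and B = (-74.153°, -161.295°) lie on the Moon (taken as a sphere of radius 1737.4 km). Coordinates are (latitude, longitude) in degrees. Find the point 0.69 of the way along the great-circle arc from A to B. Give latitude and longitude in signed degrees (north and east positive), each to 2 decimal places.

-66.26°, 92.35°

Central angle δ = 1.7917 rad. Interpolating on the sphere with fraction f = 0.69:
P = [sin((1−f)δ)·A + sin(fδ)·B] / sin δ = 0.5404·A + 0.9681·B in Cartesian coordinates,
giving P = (-0.0165, 0.4022, -0.9154), i.e. latitude -66.26°, longitude 92.35°.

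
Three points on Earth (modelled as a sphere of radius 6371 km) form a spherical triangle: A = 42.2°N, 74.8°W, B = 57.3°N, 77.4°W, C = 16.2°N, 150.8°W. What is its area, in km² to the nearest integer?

Side lengths (central angles): a = 1.1778, b = 1.2031, c = 0.2651 rad; semiperimeter s = 1.3230.
By l'Huilier's theorem, tan(E/4) = √[tan(s/2) tan((s−a)/2) tan((s−b)/2) tan((s−c)/2)], giving spherical excess E = 0.1782 rad.
Area = E·R² = 0.1782 × (6371)² ≈ 7231709 km².

7231709 km²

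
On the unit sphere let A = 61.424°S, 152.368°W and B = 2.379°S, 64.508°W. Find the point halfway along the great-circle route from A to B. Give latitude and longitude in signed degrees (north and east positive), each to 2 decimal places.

-39.30°, -89.68°

Central angle δ = 1.5165 rad. Interpolating on the sphere with fraction f = 0.5:
P = [sin((1−f)δ)·A + sin(fδ)·B] / sin δ = 0.6887·A + 0.6887·B in Cartesian coordinates,
giving P = (0.0043, -0.7739, -0.6334), i.e. latitude -39.30°, longitude -89.68°.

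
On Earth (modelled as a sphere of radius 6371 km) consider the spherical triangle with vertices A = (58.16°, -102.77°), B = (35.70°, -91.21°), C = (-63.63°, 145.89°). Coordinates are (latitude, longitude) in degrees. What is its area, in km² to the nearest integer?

Side lengths (central angles): a = 2.3728, b = 2.5800, c = 0.4142 rad; semiperimeter s = 2.6835.
By l'Huilier's theorem, tan(E/4) = √[tan(s/2) tan((s−a)/2) tan((s−b)/2) tan((s−c)/2)], giving spherical excess E = 1.0667 rad.
Area = E·R² = 1.0667 × (6371)² ≈ 43297200 km².

43297200 km²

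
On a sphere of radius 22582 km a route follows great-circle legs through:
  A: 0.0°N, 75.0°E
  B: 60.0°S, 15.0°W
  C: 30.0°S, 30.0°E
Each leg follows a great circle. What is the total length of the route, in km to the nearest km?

Leg A→B: central angle 1.5708 rad, distance 35471.7 km.
Leg B→C: central angle 0.7389 rad, distance 16686.2 km.
Total: 35471.7 + 16686.2 ≈ 52158 km.

52158 km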